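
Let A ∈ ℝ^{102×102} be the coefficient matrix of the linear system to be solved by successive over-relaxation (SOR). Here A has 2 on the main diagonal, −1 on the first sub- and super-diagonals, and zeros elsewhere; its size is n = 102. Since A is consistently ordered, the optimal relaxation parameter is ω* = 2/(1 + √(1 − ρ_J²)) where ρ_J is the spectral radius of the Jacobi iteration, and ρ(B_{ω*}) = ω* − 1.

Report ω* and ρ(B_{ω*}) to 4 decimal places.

½·tridiag(1,0,1) at n=102: λ_k = cos(kπ/103); max |λ| at k=1 ⇒ ρ_J = cos(π/103) ≈ 0.9995.
1 − cos²(π/103) = sin²(π/103) ⇒ √(1−ρ_J²) = sin(π/103) = 0.03050.
Then 2/(1+√(1−ρ_J²)) = 2/(1+0.03050); ω* = 2/1.03050 = 1.9408.
At ω = 1.9408 every |λ(B_ω)| = ω−1, so ρ_SOR = 0.9408.

ω* = 1.9408, ρ_SOR = 0.9408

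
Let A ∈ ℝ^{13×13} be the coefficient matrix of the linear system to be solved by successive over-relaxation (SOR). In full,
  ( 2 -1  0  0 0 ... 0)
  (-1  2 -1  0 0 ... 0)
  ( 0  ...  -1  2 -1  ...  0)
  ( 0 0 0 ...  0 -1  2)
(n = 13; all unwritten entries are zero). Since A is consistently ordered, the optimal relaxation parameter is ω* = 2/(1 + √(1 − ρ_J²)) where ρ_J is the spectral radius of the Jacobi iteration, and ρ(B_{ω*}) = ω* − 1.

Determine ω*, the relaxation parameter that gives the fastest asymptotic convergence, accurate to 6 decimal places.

[ρ_J] n=13: ρ(B_J) = cos(π/(n+1)) = cos(π/14) = 0.974928.
√(1−ρ_J²) = |sin(π/14)| = 0.2225209
Young: ω* = 2/(1+√(1−ρ_J²)) = 2/(1+0.2225209) = 2/1.2225209 = 1.635964.
ρ(B_{ω*}) = ω*−1 = 0.635964

ω* = 1.635964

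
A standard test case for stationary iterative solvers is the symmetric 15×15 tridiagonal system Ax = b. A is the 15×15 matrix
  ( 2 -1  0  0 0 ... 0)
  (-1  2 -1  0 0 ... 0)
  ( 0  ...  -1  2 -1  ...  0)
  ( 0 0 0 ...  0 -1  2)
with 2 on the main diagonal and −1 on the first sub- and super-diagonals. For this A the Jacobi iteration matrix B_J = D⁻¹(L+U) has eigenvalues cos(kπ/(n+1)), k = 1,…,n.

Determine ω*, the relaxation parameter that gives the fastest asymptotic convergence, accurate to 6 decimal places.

ω* = 1.673514

spectrum of D⁻¹(L+U) = {cos(kπ/16) : 1≤k≤15}; ρ_J = cos(π/16) = 0.980785.
1 − cos²(π/16) = sin²(π/16) ⇒ √(1−ρ_J²) = sin(π/16) = 0.1950903.
ω* = 2/(1+0.1950903) = 1.673514
Hence ρ(B_{ω*}) = 1.673514 − 1 = 0.673514.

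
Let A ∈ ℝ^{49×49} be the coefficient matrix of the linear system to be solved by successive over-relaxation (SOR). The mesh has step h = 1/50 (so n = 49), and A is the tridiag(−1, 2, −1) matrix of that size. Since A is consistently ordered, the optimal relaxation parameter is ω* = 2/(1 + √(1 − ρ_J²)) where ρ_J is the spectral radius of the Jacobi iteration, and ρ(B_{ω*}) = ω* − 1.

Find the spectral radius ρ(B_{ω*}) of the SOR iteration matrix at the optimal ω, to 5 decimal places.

[ρ_J] n=49: ρ(B_J) = cos(π/(n+1)) = cos(π/50) = 0.99803.
root = sin(π/50) = 0.062791  (since 1−cos² = sin²).
[ω*] 2 ÷ (1 + 0.062791) = 2 ÷ 1.062791 = 1.88184.
ρ(B_{ω*}) = ω*−1 = 0.88184

ρ_SOR = 0.88184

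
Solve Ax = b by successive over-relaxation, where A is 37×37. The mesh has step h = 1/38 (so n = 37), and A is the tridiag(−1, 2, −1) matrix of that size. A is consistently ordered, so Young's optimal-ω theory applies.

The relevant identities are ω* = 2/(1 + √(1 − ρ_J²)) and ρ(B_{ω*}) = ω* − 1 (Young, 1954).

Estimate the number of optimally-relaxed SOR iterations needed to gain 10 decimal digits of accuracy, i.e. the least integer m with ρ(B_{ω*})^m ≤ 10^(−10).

m = 140

½·tridiag(1,0,1) at n=37: λ_k = cos(kπ/38); max |λ| at k=1 ⇒ ρ_J = cos(π/38) ≈ 0.9965845.
√(1 − cos²(π/38)) = sin(π/38) ≈ 0.0825793.
Then 2/(1+√(1−ρ_J²)) = 2/(1+0.0825793); ω* = 2/1.0825793 = 1.8474397.
ρ_SOR = ω* − 1 = 1.8474397 − 1 = 0.8474397.
(0.8474397)^m ≤ 10^{−10}  ⇒  m·ln(0.8474397) ≤ −10·ln10  ⇒  m ≥ 139.099  ⇒  m = 140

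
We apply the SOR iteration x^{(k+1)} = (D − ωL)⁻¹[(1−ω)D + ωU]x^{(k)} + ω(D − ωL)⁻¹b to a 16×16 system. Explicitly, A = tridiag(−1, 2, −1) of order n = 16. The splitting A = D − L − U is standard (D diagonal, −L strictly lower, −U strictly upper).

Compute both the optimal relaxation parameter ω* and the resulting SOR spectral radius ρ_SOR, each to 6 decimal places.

With n=16, ρ(Jacobi) = cos(π/17) = 0.982973.
root = sin(π/17) = 0.1837495  (since 1−cos² = sin²).
[ω*] 2 ÷ (1 + 0.1837495) = 2 ÷ 1.1837495 = 1.689547.
At ω = 1.689547 every |λ(B_ω)| = ω−1, so ρ_SOR = 0.689547.

ω* = 1.689547, ρ_SOR = 0.689547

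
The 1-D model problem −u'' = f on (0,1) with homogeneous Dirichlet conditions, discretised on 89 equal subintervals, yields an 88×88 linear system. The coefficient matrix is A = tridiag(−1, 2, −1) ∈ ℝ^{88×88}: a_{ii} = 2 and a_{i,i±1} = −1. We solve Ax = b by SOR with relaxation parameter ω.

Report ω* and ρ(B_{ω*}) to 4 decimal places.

ρ_J = max_k |cos(kπ/89)| = cos(π/89) = 0.9994
√(1−ρ_J²) = |sin(π/89)| = 0.03529
Then 2/(1+√(1−ρ_J²)) = 2/(1+0.03529); ω* = 2/1.03529 = 1.9318.
ρ_SOR = ω* − 1 ≈ 0.9318.

ω* = 1.9318, ρ_SOR = 0.9318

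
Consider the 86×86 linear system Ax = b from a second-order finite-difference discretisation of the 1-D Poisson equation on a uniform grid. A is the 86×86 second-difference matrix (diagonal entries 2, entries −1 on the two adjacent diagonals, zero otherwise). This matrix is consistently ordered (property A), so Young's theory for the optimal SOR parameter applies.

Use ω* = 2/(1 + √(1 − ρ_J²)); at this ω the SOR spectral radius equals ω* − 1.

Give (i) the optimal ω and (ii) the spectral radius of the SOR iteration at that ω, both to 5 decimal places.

n=86: λ(B_J) = 1 − λ(A)/2 = cos(kπ/87); k=1 gives ρ_J = 0.99935.
1 − cos²(π/87) = sin²(π/87) ⇒ √(1−ρ_J²) = sin(π/87) = 0.036102.
[ω*] 2 ÷ (1 + 0.036102) = 2 ÷ 1.036102 = 1.93031.
[ρ_SOR] ω* − 1 = 0.93031.

ω* = 1.93031, ρ_SOR = 0.93031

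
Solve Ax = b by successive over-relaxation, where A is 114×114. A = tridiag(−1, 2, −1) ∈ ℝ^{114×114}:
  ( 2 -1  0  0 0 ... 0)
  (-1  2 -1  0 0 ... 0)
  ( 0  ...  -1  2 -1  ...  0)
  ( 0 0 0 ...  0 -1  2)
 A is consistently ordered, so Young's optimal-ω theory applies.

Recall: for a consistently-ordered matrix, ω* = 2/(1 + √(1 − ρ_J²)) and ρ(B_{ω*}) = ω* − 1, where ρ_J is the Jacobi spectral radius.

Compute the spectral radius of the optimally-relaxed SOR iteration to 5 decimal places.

½·tridiag(1,0,1) at n=114: λ_k = cos(kπ/115); max |λ| at k=1 ⇒ ρ_J = cos(π/115) ≈ 0.99963.
1 − cos²(π/115) = sin²(π/115) ⇒ √(1−ρ_J²) = sin(π/115) = 0.027315.
Young: ω* = 2/(1+√(1−ρ_J²)) = 2/(1+0.027315) = 2/1.027315 = 1.94682.
At ω = 1.94682 every |λ(B_ω)| = ω−1, so ρ_SOR = 0.94682.

ρ_SOR = 0.94682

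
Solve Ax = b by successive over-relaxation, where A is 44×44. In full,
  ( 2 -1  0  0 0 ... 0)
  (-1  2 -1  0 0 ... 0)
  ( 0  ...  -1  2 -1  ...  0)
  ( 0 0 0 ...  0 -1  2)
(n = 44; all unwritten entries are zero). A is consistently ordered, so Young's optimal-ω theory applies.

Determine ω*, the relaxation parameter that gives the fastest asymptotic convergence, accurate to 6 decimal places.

n=44: λ(B_J) = 1 − λ(A)/2 = cos(kπ/45); k=1 gives ρ_J = 0.997564.
root = sin(π/45) = 0.0697565  (since 1−cos² = sin²).
Then 2/(1+√(1−ρ_J²)) = 2/(1+0.0697565); ω* = 2/1.0697565 = 1.869584.
At ω = 1.869584 every |λ(B_ω)| = ω−1, so ρ_SOR = 0.869584.

ω* = 1.869584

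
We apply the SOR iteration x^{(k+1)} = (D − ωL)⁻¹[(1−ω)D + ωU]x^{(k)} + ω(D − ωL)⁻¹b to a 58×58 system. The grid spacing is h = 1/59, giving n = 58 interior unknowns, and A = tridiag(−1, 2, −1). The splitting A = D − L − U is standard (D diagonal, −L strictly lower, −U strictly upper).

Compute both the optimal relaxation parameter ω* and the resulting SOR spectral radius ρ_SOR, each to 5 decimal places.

ω* = 1.89893, ρ_SOR = 0.89893

½·tridiag(1,0,1) at n=58: λ_k = cos(kπ/59); max |λ| at k=1 ⇒ ρ_J = cos(π/59) ≈ 0.99858.
root = sin(π/59) = 0.053222  (since 1−cos² = sin²).
Young: ω* = 2/(1+√(1−ρ_J²)) = 2/(1+0.053222) = 2/1.053222 = 1.89893.
ρ_SOR = ω* − 1 = 1.89893 − 1 = 0.89893.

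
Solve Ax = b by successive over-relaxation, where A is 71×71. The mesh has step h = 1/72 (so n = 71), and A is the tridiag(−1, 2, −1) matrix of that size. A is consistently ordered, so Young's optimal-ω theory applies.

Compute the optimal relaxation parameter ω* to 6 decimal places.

ω* = 1.916407

½·tridiag(1,0,1) at n=71: λ_k = cos(kπ/72); max |λ| at k=1 ⇒ ρ_J = cos(π/72) ≈ 0.999048.
root = sin(π/72) = 0.0436194  (since 1−cos² = sin²).
Then 2/(1+√(1−ρ_J²)) = 2/(1+0.0436194); ω* = 2/1.0436194 = 1.916407.
At ω = 1.916407 every |λ(B_ω)| = ω−1, so ρ_SOR = 0.916407.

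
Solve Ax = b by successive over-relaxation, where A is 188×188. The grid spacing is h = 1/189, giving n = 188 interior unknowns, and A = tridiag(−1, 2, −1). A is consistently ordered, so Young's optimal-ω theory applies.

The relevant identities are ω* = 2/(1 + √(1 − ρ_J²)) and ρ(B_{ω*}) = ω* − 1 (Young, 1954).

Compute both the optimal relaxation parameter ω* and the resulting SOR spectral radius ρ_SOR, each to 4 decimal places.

ω* = 1.9673, ρ_SOR = 0.9673

[ρ_J] n=188: ρ(B_J) = cos(π/(n+1)) = cos(π/189) = 0.9999.
1 − cos²(π/189) = sin²(π/189) ⇒ √(1−ρ_J²) = sin(π/189) = 0.01662.
So ω* = 2/1.01662 = 1.9673 (Young).
ρ_SOR = ω* − 1 ≈ 0.9673.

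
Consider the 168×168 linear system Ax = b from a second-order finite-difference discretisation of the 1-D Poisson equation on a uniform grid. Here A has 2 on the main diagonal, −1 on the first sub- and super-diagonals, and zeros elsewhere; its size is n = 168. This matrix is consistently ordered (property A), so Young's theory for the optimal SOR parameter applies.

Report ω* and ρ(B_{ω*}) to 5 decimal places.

ω* = 1.96350, ρ_SOR = 0.96350

spectrum of D⁻¹(L+U) = {cos(kπ/169) : 1≤k≤168}; ρ_J = cos(π/169) = 0.99983.
1 − cos²(π/169) = sin²(π/169) ⇒ √(1−ρ_J²) = sin(π/169) = 0.018588.
[ω*] 2 ÷ (1 + 0.018588) = 2 ÷ 1.018588 = 1.96350.
ρ(B_{ω*}) = ω*−1 = 0.96350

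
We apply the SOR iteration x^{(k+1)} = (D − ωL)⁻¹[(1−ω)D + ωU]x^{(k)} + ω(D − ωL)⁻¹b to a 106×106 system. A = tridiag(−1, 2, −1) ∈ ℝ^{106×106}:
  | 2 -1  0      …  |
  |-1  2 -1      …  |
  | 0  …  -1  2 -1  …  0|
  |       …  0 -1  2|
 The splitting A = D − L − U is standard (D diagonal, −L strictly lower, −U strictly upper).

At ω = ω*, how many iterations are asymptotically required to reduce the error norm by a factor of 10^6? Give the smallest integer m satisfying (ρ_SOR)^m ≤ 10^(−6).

With n=106, ρ(Jacobi) = cos(π/107) = 0.9995690.
√(1 − cos²(π/107)) = sin(π/107) ≈ 0.0293565.
ω* = 2 / (1 + 0.0293565) = 2 / 1.0293565 ≈ 1.9429615.
[ρ_SOR] ω* − 1 = 0.9429615.
(0.9429615)^m ≤ 10^{−6}  ⇒  m·ln(0.9429615) ≤ −6·ln10  ⇒  m ≥ 235.238  ⇒  m = 236

m = 236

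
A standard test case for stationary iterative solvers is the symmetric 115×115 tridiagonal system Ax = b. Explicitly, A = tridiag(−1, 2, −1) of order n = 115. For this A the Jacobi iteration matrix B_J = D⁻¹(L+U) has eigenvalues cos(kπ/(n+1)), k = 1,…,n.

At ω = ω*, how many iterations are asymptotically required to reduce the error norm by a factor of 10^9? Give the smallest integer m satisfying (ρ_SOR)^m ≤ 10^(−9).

n=115: λ(B_J) = 1 − λ(A)/2 = cos(kπ/116); k=1 gives ρ_J = 0.9996333.
root = sin(π/116) = 0.0270794  (since 1−cos² = sin²).
ω* = 2/(1+0.0270794) = 1.9472691
ρ(B_{ω*}) = ω*−1 = 0.9472691
(0.9472691)^m ≤ 10^{−9}  ⇒  m·ln(0.9472691) ≤ −9·ln10  ⇒  m ≥ 382.546  ⇒  m = 383

m = 383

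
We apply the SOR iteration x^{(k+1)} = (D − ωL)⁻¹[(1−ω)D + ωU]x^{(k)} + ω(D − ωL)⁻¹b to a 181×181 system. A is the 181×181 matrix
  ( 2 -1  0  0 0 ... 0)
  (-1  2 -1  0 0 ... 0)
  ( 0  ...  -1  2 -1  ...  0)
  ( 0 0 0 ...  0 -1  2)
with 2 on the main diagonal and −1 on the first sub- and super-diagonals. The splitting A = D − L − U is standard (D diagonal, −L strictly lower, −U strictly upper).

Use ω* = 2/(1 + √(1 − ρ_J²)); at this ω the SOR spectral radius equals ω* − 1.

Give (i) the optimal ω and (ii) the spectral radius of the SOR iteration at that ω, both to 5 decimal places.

ω* = 1.96606, ρ_SOR = 0.96606

spectrum of D⁻¹(L+U) = {cos(kπ/182) : 1≤k≤181}; ρ_J = cos(π/182) = 0.99985.
1 − cos²(π/182) = sin²(π/182) ⇒ √(1−ρ_J²) = sin(π/182) = 0.017261.
Young: ω* = 2/(1+√(1−ρ_J²)) = 2/(1+0.017261) = 2/1.017261 = 1.96606.
and ρ(B_{ω*}) = 1.96606 − 1 = 0.96606.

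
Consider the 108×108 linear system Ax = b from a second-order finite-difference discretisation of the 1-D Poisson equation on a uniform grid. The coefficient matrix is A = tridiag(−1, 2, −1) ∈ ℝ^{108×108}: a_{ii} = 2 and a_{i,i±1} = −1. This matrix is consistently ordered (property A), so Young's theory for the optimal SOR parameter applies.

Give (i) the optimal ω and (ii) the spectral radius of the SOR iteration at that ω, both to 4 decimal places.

½·tridiag(1,0,1) at n=108: λ_k = cos(kπ/109); max |λ| at k=1 ⇒ ρ_J = cos(π/109) ≈ 0.9996.
√(1 − cos²(π/109)) = sin(π/109) ≈ 0.02882.
So ω* = 2/1.02882 = 1.9440 (Young).
ρ_SOR = ω* − 1 = 1.9440 − 1 = 0.9440.

ω* = 1.9440, ρ_SOR = 0.9440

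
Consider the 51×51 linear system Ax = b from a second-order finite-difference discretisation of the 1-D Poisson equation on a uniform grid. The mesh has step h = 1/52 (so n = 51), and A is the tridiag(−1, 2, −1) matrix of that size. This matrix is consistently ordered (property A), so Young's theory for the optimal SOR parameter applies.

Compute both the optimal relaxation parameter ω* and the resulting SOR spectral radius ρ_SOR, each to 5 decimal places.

ω* = 1.88612, ρ_SOR = 0.88612

n=51: λ(B_J) = 1 − λ(A)/2 = cos(kπ/52); k=1 gives ρ_J = 0.99818.
√(1 − cos²(π/52)) = sin(π/52) ≈ 0.060378.
[ω*] 2 ÷ (1 + 0.060378) = 2 ÷ 1.060378 = 1.88612.
and ρ(B_{ω*}) = 1.88612 − 1 = 0.88612.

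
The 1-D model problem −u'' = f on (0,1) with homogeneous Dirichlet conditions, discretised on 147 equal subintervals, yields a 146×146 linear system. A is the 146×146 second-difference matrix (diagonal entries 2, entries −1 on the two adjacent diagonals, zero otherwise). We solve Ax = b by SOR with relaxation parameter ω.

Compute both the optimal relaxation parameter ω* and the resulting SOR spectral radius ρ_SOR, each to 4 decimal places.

ω* = 1.9582, ρ_SOR = 0.9582

½·tridiag(1,0,1) at n=146: λ_k = cos(kπ/147); max |λ| at k=1 ⇒ ρ_J = cos(π/147) ≈ 0.9998.
root = sin(π/147) = 0.02137  (since 1−cos² = sin²).
So ω* = 2/1.02137 = 1.9582 (Young).
[ρ_SOR] ω* − 1 = 0.9582.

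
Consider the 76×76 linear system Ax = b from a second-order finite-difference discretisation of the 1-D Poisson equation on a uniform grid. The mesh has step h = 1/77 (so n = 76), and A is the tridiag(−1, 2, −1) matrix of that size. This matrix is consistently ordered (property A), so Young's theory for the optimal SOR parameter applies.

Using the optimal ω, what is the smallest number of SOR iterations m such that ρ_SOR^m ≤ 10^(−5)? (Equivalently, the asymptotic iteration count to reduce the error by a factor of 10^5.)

m = 142

With n=76, ρ(Jacobi) = cos(π/77) = 0.9991678.
√(1 − cos²(π/77)) = sin(π/77) ≈ 0.0407886.
ω* = 2/(1 + 0.0407886) = 2/1.0407886 = 1.9216198.
and ρ(B_{ω*}) = 1.9216198 − 1 = 0.9216198.
m ≥ 5·ln10 / (−ln 0.9216198) = 141.051; smallest integer m = 142.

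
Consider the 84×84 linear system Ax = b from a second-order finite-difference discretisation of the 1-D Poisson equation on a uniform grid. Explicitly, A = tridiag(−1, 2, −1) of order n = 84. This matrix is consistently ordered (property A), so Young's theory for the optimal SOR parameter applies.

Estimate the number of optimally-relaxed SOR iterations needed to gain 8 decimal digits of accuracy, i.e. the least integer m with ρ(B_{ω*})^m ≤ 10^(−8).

m = 250

[ρ_J] n=84: ρ(B_J) = cos(π/(n+1)) = cos(π/85) = 0.9993171.
√(1−ρ_J²) simplifies to sin(π/85) = 0.0369515.
[ω*] 2 ÷ (1 + 0.0369515) = 2 ÷ 1.0369515 = 1.9287305.
ρ_SOR = ω* − 1 ≈ 0.9287305.
m ≥ 8·ln10 / (−ln 0.9287305) = 249.141; smallest integer m = 250.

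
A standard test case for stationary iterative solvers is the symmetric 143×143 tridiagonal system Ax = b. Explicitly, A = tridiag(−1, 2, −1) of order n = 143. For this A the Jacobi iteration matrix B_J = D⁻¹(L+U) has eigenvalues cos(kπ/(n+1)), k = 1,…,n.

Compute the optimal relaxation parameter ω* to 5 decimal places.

ω* = 1.95730

½·tridiag(1,0,1) at n=143: λ_k = cos(kπ/144); max |λ| at k=1 ⇒ ρ_J = cos(π/144) ≈ 0.99976.
√(1−ρ_J²) = |sin(π/144)| = 0.021815
[ω*] 2 ÷ (1 + 0.021815) = 2 ÷ 1.021815 = 1.95730.
[ρ_SOR] ω* − 1 = 0.95730.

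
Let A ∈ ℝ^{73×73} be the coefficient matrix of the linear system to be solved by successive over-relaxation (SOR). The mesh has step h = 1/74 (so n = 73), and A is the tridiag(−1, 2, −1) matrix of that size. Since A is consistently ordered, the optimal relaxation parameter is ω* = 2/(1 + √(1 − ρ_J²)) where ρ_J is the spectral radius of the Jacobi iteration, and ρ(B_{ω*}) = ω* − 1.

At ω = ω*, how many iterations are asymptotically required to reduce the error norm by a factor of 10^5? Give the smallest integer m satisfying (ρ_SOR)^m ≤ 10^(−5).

With n=73, ρ(Jacobi) = cos(π/74) = 0.9990990.
1 − cos²(π/74) = sin²(π/74) ⇒ √(1−ρ_J²) = sin(π/74) = 0.0424412.
Young: ω* = 2/(1+√(1−ρ_J²)) = 2/(1+0.0424412) = 2/1.0424412 = 1.9185734.
Hence ρ(B_{ω*}) = 1.9185734 − 1 = 0.9185734.
m ≥ 5·ln10 / (−ln 0.9185734) = 135.552; smallest integer m = 136.

m = 136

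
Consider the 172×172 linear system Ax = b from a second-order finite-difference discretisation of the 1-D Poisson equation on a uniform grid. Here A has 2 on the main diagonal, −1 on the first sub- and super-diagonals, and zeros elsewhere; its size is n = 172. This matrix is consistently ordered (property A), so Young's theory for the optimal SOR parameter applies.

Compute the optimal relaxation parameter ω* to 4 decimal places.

ω* = 1.9643

½·tridiag(1,0,1) at n=172: λ_k = cos(kπ/173); max |λ| at k=1 ⇒ ρ_J = cos(π/173) ≈ 0.9998.
1 − cos²(π/173) = sin²(π/173) ⇒ √(1−ρ_J²) = sin(π/173) = 0.01816.
ω* = 2/(1 + 0.01816) = 2/1.01816 = 1.9643.
Hence ρ(B_{ω*}) = 1.9643 − 1 = 0.9643.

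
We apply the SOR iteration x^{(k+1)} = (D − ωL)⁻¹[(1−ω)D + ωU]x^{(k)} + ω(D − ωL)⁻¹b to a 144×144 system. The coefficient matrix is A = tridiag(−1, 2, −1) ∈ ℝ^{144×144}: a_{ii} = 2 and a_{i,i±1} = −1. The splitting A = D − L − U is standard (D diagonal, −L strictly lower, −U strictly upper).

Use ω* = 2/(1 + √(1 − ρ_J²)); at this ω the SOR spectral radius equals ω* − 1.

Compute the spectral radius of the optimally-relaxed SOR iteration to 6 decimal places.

ρ_SOR = 0.957590

n=144: λ(B_J) = 1 − λ(A)/2 = cos(kπ/145); k=1 gives ρ_J = 0.999765.
√(1−ρ_J²) simplifies to sin(π/145) = 0.0216645.
Young: ω* = 2/(1+√(1−ρ_J²)) = 2/(1+0.0216645) = 2/1.0216645 = 1.957590.
ρ_SOR = ω* − 1 ≈ 0.957590.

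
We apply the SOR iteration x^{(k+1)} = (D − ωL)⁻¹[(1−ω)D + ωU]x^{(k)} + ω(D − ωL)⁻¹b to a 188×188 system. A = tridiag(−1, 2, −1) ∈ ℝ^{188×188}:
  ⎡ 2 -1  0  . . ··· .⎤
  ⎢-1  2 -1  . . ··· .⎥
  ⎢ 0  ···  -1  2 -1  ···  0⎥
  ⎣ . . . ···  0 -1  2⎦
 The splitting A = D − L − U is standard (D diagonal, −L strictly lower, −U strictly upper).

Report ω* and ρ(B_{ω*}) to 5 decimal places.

B_J for the 188×188 system has eigenvalues cos(kπ/189); ρ_J = cos(π/189) = 0.99986.
√(1 − cos²(π/189)) = sin(π/189) ≈ 0.016621.
ω* = 2 / (1 + 0.016621) = 2 / 1.016621 ≈ 1.96730.
ρ(B_{ω*}) = ω*−1 = 0.96730

ω* = 1.96730, ρ_SOR = 0.96730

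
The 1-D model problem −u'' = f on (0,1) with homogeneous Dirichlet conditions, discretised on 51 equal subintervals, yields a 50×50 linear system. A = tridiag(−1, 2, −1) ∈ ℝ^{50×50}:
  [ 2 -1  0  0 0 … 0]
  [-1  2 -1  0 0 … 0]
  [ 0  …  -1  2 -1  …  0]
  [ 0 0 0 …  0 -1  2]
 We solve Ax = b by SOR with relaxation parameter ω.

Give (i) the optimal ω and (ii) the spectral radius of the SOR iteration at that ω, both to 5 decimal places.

ω* = 1.88402, ρ_SOR = 0.88402

n=50: λ(B_J) = 1 − λ(A)/2 = cos(kπ/51); k=1 gives ρ_J = 0.99810.
√(1 − cos²(π/51)) = sin(π/51) ≈ 0.061561.
Then 2/(1+√(1−ρ_J²)) = 2/(1+0.061561); ω* = 2/1.061561 = 1.88402.
ρ(B_{ω*}) = ω*−1 = 0.88402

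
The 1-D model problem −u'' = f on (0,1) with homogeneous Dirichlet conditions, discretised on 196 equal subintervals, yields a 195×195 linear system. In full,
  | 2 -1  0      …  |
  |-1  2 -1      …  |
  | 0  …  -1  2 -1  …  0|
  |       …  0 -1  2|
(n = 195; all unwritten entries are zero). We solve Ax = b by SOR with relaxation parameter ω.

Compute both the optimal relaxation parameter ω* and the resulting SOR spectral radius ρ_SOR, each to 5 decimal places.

ω* = 1.96845, ρ_SOR = 0.96845

[ρ_J] n=195: ρ(B_J) = cos(π/(n+1)) = cos(π/196) = 0.99987.
√(1−ρ_J²) = |sin(π/196)| = 0.016028
So ω* = 2/1.016028 = 1.96845 (Young).
ρ_SOR = ω* − 1 = 1.96845 − 1 = 0.96845.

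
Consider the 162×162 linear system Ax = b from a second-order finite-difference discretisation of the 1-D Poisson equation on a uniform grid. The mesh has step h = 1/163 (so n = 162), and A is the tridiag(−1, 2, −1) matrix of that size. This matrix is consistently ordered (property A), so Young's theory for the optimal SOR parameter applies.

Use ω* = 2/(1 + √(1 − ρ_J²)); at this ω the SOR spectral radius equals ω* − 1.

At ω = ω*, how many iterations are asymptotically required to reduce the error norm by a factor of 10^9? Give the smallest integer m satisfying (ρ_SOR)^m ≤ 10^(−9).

n=162: λ(B_J) = 1 − λ(A)/2 = cos(kπ/163); k=1 gives ρ_J = 0.9998143.
root = sin(π/163) = 0.0192724  (since 1−cos² = sin²).
Young: ω* = 2/(1+√(1−ρ_J²)) = 2/(1+0.0192724) = 2/1.0192724 = 1.9621840.
At ω = 1.9621840 every |λ(B_ω)| = ω−1, so ρ_SOR = 0.9621840.
(0.9621840)^m ≤ 10^{−9}  ⇒  m·ln(0.9621840) ≤ −9·ln10  ⇒  m ≥ 537.575  ⇒  m = 538

m = 538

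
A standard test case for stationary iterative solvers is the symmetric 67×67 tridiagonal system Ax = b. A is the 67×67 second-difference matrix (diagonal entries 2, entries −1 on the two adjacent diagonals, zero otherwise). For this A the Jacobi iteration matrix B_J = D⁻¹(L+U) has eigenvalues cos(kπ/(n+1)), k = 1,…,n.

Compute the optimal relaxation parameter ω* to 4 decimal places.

ρ_J = max_k |cos(kπ/68)| = cos(π/68) = 0.9989
root = sin(π/68) = 0.04618  (since 1−cos² = sin²).
ω* = 2/(1+0.04618) = 1.9117
ρ_SOR = ω* − 1 = 1.9117 − 1 = 0.9117.

ω* = 1.9117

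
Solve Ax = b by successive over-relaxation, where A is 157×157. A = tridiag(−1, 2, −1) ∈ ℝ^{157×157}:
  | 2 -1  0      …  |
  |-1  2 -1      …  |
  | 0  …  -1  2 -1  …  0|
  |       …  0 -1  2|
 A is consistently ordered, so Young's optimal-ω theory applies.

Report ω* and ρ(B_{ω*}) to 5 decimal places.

ω* = 1.96101, ρ_SOR = 0.96101

½·tridiag(1,0,1) at n=157: λ_k = cos(kπ/158); max |λ| at k=1 ⇒ ρ_J = cos(π/158) ≈ 0.99980.
√(1 − cos²(π/158)) = sin(π/158) ≈ 0.019882.
ω* = 2/(1 + 0.019882) = 2/1.019882 = 1.96101.
[ρ_SOR] ω* − 1 = 0.96101.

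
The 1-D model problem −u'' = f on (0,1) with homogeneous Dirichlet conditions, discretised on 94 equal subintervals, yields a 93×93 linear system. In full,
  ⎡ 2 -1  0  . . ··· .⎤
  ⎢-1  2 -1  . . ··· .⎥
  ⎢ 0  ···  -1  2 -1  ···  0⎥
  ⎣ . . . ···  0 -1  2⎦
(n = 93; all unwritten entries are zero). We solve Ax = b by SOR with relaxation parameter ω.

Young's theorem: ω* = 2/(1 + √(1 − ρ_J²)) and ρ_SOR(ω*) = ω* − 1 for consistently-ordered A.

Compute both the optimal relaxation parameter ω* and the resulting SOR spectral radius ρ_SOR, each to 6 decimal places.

ω* = 1.935331, ρ_SOR = 0.935331

B_J for the 93×93 system has eigenvalues cos(kπ/94); ρ_J = cos(π/94) = 0.999442.
root = sin(π/94) = 0.0334150  (since 1−cos² = sin²).
[ω*] 2 ÷ (1 + 0.0334150) = 2 ÷ 1.0334150 = 1.935331.
ρ_SOR = ω* − 1 = 1.935331 − 1 = 0.935331.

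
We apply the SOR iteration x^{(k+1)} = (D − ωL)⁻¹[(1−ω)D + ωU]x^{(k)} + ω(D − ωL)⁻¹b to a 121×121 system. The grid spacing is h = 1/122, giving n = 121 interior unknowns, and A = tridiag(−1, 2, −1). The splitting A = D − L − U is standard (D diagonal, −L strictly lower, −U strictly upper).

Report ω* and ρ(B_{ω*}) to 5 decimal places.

ω* = 1.94980, ρ_SOR = 0.94980

B_J for the 121×121 system has eigenvalues cos(kπ/122); ρ_J = cos(π/122) = 0.99967.
√(1−ρ_J²) simplifies to sin(π/122) = 0.025748.
ω* = 2 / (1 + 0.025748) = 2 / 1.025748 ≈ 1.94980.
and ρ(B_{ω*}) = 1.94980 − 1 = 0.94980.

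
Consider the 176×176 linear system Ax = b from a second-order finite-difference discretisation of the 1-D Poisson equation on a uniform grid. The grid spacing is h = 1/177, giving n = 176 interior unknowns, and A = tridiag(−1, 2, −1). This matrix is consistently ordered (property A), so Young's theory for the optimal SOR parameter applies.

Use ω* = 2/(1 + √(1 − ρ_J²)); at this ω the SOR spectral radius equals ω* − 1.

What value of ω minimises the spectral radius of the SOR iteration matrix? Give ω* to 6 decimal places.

[ρ_J] n=176: ρ(B_J) = cos(π/(n+1)) = cos(π/177) = 0.999842.
root = sin(π/177) = 0.0177482  (since 1−cos² = sin²).
So ω* = 2/1.0177482 = 1.965123 (Young).
and ρ(B_{ω*}) = 1.965123 − 1 = 0.965123.

ω* = 1.965123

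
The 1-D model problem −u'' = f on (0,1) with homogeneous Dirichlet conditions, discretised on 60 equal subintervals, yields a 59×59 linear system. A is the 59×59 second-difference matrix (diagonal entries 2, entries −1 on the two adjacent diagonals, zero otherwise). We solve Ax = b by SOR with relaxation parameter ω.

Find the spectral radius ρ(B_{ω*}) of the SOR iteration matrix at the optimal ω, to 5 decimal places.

ρ_J = max_k |cos(kπ/60)| = cos(π/60) = 0.99863
√(1 − cos²(π/60)) = sin(π/60) ≈ 0.052336.
Young: ω* = 2/(1+√(1−ρ_J²)) = 2/(1+0.052336) = 2/1.052336 = 1.90053.
ρ_SOR = ω* − 1 = 1.90053 − 1 = 0.90053.

ρ_SOR = 0.90053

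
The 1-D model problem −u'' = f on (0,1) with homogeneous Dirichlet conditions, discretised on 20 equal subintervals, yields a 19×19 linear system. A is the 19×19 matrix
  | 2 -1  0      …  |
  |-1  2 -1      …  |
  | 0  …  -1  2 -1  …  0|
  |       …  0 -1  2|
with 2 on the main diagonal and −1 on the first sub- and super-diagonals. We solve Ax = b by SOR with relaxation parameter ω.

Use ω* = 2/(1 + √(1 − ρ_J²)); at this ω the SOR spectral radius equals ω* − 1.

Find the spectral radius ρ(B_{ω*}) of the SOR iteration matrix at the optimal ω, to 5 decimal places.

[ρ_J] n=19: ρ(B_J) = cos(π/(n+1)) = cos(π/20) = 0.98769.
root = sin(π/20) = 0.156434  (since 1−cos² = sin²).
ω* = 2/(1 + 0.156434) = 2/1.156434 = 1.72945.
ρ(B_{ω*}) = ω*−1 = 0.72945

ρ_SOR = 0.72945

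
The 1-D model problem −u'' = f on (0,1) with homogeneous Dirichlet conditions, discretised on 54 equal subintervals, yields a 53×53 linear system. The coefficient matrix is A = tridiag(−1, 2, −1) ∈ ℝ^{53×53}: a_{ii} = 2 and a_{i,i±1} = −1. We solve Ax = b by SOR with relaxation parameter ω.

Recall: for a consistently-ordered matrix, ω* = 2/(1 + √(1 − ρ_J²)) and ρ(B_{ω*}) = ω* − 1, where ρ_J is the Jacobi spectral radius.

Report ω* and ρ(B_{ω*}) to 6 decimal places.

ω* = 1.890100, ρ_SOR = 0.890100

[ρ_J] n=53: ρ(B_J) = cos(π/(n+1)) = cos(π/54) = 0.998308.
√(1 − cos²(π/54)) = sin(π/54) ≈ 0.0581448.
[ω*] 2 ÷ (1 + 0.0581448) = 2 ÷ 1.0581448 = 1.890100.
and ρ(B_{ω*}) = 1.890100 − 1 = 0.890100.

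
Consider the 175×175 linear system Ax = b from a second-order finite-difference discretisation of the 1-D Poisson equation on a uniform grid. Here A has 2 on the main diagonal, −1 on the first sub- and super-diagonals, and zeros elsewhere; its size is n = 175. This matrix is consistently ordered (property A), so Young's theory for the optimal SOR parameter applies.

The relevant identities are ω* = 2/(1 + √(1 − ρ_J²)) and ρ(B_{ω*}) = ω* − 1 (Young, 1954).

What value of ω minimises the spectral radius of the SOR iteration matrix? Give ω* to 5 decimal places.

ω* = 1.96493

With n=175, ρ(Jacobi) = cos(π/176) = 0.99984.
1 − cos²(π/176) = sin²(π/176) ⇒ √(1−ρ_J²) = sin(π/176) = 0.017849.
ω* = 2 / (1 + 0.017849) = 2 / 1.017849 ≈ 1.96493.
and ρ(B_{ω*}) = 1.96493 − 1 = 0.96493.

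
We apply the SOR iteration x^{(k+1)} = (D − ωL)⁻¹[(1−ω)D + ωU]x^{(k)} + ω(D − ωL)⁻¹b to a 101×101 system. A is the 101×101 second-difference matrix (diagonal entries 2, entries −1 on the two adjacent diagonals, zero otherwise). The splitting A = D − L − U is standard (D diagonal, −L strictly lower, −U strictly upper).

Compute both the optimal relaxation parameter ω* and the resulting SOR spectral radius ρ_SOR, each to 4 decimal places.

n=101: λ(B_J) = 1 − λ(A)/2 = cos(kπ/102); k=1 gives ρ_J = 0.9995.
root = sin(π/102) = 0.03080  (since 1−cos² = sin²).
ω* = 2/(1+0.03080) = 1.9402
[ρ_SOR] ω* − 1 = 0.9402.

ω* = 1.9402, ρ_SOR = 0.9402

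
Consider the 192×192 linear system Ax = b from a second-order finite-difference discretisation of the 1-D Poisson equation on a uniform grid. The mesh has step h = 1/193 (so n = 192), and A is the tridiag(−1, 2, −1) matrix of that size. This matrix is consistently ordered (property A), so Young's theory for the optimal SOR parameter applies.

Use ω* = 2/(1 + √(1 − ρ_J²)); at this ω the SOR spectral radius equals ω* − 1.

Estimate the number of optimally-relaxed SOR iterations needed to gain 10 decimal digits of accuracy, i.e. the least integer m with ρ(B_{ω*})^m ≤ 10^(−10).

n=192: λ(B_J) = 1 − λ(A)/2 = cos(kπ/193); k=1 gives ρ_J = 0.9998675.
1 − cos²(π/193) = sin²(π/193) ⇒ √(1−ρ_J²) = sin(π/193) = 0.0162770.
Young: ω* = 2/(1+√(1−ρ_J²)) = 2/(1+0.0162770) = 2/1.0162770 = 1.9679674.
ρ_SOR = ω* − 1 = 1.9679674 − 1 = 0.9679674.
m ≥ 10·ln10 / (−ln 0.9679674) = 707.251; smallest integer m = 708.

m = 708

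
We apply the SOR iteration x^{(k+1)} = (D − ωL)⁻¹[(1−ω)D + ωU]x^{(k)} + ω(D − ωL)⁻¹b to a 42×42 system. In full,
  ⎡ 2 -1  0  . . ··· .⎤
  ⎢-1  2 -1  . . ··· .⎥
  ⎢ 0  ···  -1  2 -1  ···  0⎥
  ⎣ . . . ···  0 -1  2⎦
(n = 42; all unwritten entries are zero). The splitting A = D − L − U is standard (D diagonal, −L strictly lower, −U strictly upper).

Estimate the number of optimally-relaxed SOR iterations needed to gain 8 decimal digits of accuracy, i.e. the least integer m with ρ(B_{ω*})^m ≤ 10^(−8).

ρ_J = max_k |cos(kπ/43)| = cos(π/43) = 0.9973323
√(1−ρ_J²) = |sin(π/43)| = 0.0729953
Young: ω* = 2/(1+√(1−ρ_J²)) = 2/(1+0.0729953) = 2/1.0729953 = 1.8639411.
ρ_SOR = ω* − 1 = 1.8639411 − 1 = 0.8639411.
m ≥ 8·ln10 / (−ln 0.8639411) = 125.953; smallest integer m = 126.

m = 126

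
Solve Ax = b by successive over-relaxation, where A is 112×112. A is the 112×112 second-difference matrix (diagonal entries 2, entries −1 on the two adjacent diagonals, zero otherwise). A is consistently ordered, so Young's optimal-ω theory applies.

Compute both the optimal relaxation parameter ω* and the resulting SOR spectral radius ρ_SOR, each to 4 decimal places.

ω* = 1.9459, ρ_SOR = 0.9459

½·tridiag(1,0,1) at n=112: λ_k = cos(kπ/113); max |λ| at k=1 ⇒ ρ_J = cos(π/113) ≈ 0.9996.
√(1 − cos²(π/113)) = sin(π/113) ≈ 0.02780.
ω* = 2/(1 + 0.02780) = 2/1.02780 = 1.9459.
At ω = 1.9459 every |λ(B_ω)| = ω−1, so ρ_SOR = 0.9459.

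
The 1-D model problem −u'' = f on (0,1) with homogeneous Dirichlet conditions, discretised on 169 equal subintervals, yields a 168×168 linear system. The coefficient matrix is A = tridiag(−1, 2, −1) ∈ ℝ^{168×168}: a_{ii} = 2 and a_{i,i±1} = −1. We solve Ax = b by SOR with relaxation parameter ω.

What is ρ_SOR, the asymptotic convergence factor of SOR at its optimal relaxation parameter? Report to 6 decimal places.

½·tridiag(1,0,1) at n=168: λ_k = cos(kπ/169); max |λ| at k=1 ⇒ ρ_J = cos(π/169) ≈ 0.999827.
1 − cos²(π/169) = sin²(π/169) ⇒ √(1−ρ_J²) = sin(π/169) = 0.0185882.
Then 2/(1+√(1−ρ_J²)) = 2/(1+0.0185882); ω* = 2/1.0185882 = 1.963502.
ρ(B_{ω*}) = ω*−1 = 0.963502

ρ_SOR = 0.963502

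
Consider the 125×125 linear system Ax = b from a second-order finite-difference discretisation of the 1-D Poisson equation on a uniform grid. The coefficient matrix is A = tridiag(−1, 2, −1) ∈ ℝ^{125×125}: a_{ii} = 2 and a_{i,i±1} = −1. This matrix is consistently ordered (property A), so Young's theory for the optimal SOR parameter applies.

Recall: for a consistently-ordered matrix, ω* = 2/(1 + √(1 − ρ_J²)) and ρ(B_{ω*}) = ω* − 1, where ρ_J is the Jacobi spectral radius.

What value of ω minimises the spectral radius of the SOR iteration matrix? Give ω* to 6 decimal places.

[ρ_J] n=125: ρ(B_J) = cos(π/(n+1)) = cos(π/126) = 0.999689.
root = sin(π/126) = 0.0249307  (since 1−cos² = sin²).
ω* = 2/(1 + 0.0249307) = 2/1.0249307 = 1.951351.
and ρ(B_{ω*}) = 1.951351 − 1 = 0.951351.

ω* = 1.951351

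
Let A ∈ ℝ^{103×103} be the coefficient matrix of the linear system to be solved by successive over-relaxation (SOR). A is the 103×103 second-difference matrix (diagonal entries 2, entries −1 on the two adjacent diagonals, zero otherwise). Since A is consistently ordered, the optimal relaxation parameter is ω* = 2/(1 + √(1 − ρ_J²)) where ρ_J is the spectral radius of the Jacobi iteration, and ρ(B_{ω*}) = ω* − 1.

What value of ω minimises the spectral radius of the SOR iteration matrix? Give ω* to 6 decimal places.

ω* = 1.941365

spectrum of D⁻¹(L+U) = {cos(kπ/104) : 1≤k≤103}; ρ_J = cos(π/104) = 0.999544.
√(1−ρ_J²) simplifies to sin(π/104) = 0.0302030.
ω* = 2/(1+0.0302030) = 1.941365
At ω = 1.941365 every |λ(B_ω)| = ω−1, so ρ_SOR = 0.941365.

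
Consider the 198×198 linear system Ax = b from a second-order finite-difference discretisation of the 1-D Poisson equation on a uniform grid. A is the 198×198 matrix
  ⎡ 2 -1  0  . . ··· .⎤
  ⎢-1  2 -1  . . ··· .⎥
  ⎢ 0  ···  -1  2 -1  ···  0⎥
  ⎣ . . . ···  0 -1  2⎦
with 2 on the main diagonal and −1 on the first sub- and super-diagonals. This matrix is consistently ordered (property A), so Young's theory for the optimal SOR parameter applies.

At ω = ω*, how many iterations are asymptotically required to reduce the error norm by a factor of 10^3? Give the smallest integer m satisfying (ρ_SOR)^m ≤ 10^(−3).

m = 219

B_J for the 198×198 system has eigenvalues cos(kπ/199); ρ_J = cos(π/199) = 0.9998754.
√(1 − cos²(π/199)) = sin(π/199) ≈ 0.0157862.
Then 2/(1+√(1−ρ_J²)) = 2/(1+0.0157862); ω* = 2/1.0157862 = 1.9689183.
ρ_SOR = ω* − 1 = 1.9689183 − 1 = 0.9689183.
Need (0.9689183)^m ≤ 10^(−3): m ≥ 3·ln10/|ln 0.9689183| = 6.90776/0.031575 = 218.773 ⇒ m = 219.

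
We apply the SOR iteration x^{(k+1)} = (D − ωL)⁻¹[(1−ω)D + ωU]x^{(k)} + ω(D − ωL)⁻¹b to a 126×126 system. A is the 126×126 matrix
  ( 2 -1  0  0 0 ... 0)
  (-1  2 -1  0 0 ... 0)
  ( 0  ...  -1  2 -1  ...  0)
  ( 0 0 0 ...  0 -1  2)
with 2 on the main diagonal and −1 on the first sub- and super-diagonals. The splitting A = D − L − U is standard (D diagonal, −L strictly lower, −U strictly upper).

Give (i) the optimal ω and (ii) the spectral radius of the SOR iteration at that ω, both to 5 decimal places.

ω* = 1.95173, ρ_SOR = 0.95173

ρ_J = max_k |cos(kπ/127)| = cos(π/127) = 0.99969
root = sin(π/127) = 0.024734  (since 1−cos² = sin²).
Young: ω* = 2/(1+√(1−ρ_J²)) = 2/(1+0.024734) = 2/1.024734 = 1.95173.
ρ_SOR = ω* − 1 = 1.95173 − 1 = 0.95173.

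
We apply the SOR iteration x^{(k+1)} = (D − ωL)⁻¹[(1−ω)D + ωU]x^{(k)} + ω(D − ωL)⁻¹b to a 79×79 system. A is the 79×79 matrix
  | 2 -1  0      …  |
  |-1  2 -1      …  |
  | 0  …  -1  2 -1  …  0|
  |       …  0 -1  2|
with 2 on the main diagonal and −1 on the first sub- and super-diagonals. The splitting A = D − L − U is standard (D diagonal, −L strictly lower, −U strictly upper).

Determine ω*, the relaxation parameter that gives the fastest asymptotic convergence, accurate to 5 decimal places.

spectrum of D⁻¹(L+U) = {cos(kπ/80) : 1≤k≤79}; ρ_J = cos(π/80) = 0.99923.
√(1−ρ_J²) simplifies to sin(π/80) = 0.039260.
So ω* = 2/1.039260 = 1.92445 (Young).
ρ_SOR = ω* − 1 ≈ 0.92445.

ω* = 1.92445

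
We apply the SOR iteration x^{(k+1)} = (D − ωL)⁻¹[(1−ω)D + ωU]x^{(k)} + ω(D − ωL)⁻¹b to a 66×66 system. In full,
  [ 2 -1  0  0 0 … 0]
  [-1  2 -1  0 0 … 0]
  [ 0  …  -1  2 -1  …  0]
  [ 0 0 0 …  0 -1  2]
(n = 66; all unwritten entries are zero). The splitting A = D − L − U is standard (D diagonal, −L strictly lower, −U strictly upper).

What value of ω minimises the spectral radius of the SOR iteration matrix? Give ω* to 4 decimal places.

ρ_J = max_k |cos(kπ/67)| = cos(π/67) = 0.9989
√(1 − cos²(π/67)) = sin(π/67) ≈ 0.04687.
[ω*] 2 ÷ (1 + 0.04687) = 2 ÷ 1.04687 = 1.9105.
ρ_SOR = ω* − 1 = 1.9105 − 1 = 0.9105.

ω* = 1.9105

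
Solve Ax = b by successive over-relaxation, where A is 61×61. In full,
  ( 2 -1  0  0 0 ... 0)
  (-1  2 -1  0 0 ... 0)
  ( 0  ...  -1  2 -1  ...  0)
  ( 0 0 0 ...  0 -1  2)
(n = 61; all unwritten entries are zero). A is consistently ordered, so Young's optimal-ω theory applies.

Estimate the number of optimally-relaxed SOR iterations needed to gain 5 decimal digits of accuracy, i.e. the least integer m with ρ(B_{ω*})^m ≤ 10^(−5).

m = 114

ρ_J = max_k |cos(kπ/62)| = cos(π/62) = 0.9987165
√(1 − cos²(π/62)) = sin(π/62) ≈ 0.0506492.
Then 2/(1+√(1−ρ_J²)) = 2/(1+0.0506492); ω* = 2/1.0506492 = 1.9035849.
At ω = 1.9035849 every |λ(B_ω)| = ω−1, so ρ_SOR = 0.9035849.
m ≥ 5·ln10 / (−ln 0.9035849) = 113.556; smallest integer m = 114.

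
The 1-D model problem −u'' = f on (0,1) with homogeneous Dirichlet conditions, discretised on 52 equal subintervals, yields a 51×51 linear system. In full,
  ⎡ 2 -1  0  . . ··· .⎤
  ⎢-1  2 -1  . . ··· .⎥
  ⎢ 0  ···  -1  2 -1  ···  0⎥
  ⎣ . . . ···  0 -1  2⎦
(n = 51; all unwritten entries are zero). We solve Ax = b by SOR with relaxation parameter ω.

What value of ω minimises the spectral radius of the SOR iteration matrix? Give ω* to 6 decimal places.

ω* = 1.886119

spectrum of D⁻¹(L+U) = {cos(kπ/52) : 1≤k≤51}; ρ_J = cos(π/52) = 0.998176.
√(1 − cos²(π/52)) = sin(π/52) ≈ 0.0603785.
ω* = 2/(1 + 0.0603785) = 2/1.0603785 = 1.886119.
ρ_SOR = ω* − 1 = 1.886119 − 1 = 0.886119.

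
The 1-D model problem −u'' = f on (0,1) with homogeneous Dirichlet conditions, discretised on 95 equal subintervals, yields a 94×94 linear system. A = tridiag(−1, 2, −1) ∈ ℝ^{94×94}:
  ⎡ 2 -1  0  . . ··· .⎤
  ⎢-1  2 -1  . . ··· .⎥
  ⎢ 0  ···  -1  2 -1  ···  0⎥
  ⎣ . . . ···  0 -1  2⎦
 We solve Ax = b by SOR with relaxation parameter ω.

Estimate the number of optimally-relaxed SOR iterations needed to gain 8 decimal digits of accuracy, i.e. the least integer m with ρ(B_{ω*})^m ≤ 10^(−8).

With n=94, ρ(Jacobi) = cos(π/95) = 0.9994533.
1 − cos²(π/95) = sin²(π/95) ⇒ √(1−ρ_J²) = sin(π/95) = 0.0330634.
Then 2/(1+√(1−ρ_J²)) = 2/(1+0.0330634); ω* = 2/1.0330634 = 1.9359896.
[ρ_SOR] ω* − 1 = 0.9359896.
Need (0.9359896)^m ≤ 10^(−8): m ≥ 8·ln10/|ln 0.9359896| = 18.4207/0.0661509 = 278.465 ⇒ m = 279.

m = 279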